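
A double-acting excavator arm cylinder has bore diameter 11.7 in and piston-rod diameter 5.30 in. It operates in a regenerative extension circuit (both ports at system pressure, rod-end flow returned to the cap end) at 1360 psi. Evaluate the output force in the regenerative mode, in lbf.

With equal pressure on both faces, forces on the annular region cancel; the net push is pressure × rod cross-section.
Rod cross-section A_rod = π/4 × (5.30 in)² = 22.06 in^2
F = P × A_rod

F ≈ 30000 lbf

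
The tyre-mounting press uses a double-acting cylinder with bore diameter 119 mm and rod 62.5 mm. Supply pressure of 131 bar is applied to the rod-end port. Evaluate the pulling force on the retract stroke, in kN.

F ≈ 106 kN

Rod-side annular area A_ann = π/4 × (119² − 62.5²) = 8054 mm^2
On retraction the pressure acts on the annular area (bore minus rod).
F = P × A_ann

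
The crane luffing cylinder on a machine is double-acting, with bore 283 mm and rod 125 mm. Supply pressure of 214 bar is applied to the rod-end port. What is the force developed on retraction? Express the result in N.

Rod-side annular area A_ann = π/4 × (283² − 125²) = 50630 mm^2
On retraction the pressure acts on the annular area (bore minus rod).
F = P × A_ann

F ≈ 1.08e6 N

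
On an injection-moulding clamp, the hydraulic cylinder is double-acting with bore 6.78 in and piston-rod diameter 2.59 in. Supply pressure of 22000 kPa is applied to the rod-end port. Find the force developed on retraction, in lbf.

Rod-side annular area A_ann = π/4 × (6.78² − 2.59²) = 30.83 in^2
On retraction the pressure acts on the annular area (bore minus rod).
F = P × A_ann

F ≈ 98400 lbf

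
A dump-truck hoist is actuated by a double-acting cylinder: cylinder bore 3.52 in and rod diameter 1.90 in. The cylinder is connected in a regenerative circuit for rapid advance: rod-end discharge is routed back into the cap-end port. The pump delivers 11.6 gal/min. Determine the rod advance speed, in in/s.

v ≈ 15.8 in/s

In regeneration the rod-end outflow joins the pump flow into the cap end, so the net volume the pump must supply per unit advance equals the rod cross-section area.
Rod cross-section A_rod = π/4 × (1.90 in)² = 2.835 in^2
v = Q_pump / A_rod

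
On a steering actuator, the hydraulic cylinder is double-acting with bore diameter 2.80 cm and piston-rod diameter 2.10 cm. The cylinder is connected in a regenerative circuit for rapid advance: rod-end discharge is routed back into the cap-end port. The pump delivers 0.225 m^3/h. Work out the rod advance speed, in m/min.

v ≈ 10.8 m/min

In regeneration the rod-end outflow joins the pump flow into the cap end, so the net volume the pump must supply per unit advance equals the rod cross-section area.
Rod cross-section A_rod = π/4 × (2.10 cm)² = 3.464 cm^2
v = Q_pump / A_rod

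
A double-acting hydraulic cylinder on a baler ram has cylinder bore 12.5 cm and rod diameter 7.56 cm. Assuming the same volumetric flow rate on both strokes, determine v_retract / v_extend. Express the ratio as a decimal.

v_ret/v_ext ≈ 1.58

Cap-side area A_cap = π/4 × (12.5 cm)² = 122.7 cm^2
Rod-side annular area A_ann = π/4 × (12.5² − 7.56²) = 77.83 cm^2
For equal Q, v ∝ 1/A, so v_ret/v_ext = A_cap/A_ann.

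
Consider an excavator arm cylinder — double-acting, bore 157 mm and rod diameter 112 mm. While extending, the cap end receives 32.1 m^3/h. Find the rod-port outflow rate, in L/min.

Q_out ≈ 263 L/min

Cap-side area A_cap = π/4 × (157 mm)² = 19360 mm^2
Rod-side annular area A_ann = π/4 × (157² − 112²) = 9507 mm^2
Piston speed v = Q_in/A_cap; rod-end outflow Q_out = v × A_ann = Q_in × A_ann/A_cap.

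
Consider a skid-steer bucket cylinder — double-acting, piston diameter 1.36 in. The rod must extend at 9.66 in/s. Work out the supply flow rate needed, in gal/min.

Cap-side area A_cap = π/4 × (1.36 in)² = 1.453 in^2
Q = A × v

Q ≈ 3.64 gal/min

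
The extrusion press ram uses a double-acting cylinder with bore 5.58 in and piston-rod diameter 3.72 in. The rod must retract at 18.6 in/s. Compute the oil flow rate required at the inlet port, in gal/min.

Rod-side annular area A_ann = π/4 × (5.58² − 3.72²) = 13.59 in^2
Q = A × v

Q ≈ 65.6 gal/min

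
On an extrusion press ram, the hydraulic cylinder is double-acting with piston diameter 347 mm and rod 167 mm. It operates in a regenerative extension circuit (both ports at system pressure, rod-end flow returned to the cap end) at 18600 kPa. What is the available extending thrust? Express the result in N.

F ≈ 4.07e5 N

With equal pressure on both faces, forces on the annular region cancel; the net push is pressure × rod cross-section.
Rod cross-section A_rod = π/4 × (167 mm)² = 21900 mm^2
F = P × A_rod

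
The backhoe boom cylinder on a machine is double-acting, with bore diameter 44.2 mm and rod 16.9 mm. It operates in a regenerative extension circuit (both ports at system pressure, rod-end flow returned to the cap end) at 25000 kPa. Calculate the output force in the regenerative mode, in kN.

F ≈ 5.61 kN

With equal pressure on both faces, forces on the annular region cancel; the net push is pressure × rod cross-section.
Rod cross-section A_rod = π/4 × (16.9 mm)² = 224.3 mm^2
F = P × A_rod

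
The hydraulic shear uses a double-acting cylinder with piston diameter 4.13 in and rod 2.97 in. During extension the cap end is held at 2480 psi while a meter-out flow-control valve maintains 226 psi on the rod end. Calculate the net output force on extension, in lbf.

F ≈ 31800 lbf

Cap-side area A_cap = π/4 × (4.13 in)² = 13.40 in^2
Rod-side annular area A_ann = π/4 × (4.13² − 2.97²) = 6.469 in^2
Net thrust = P_cap·A_cap − P_rod·A_ann = 33220 lbf − 1462 lbf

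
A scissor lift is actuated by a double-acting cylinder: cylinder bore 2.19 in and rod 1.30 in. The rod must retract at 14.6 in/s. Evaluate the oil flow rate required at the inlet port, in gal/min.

Rod-side annular area A_ann = π/4 × (2.19² − 1.30²) = 2.440 in^2
Q = A × v

Q ≈ 9.25 gal/min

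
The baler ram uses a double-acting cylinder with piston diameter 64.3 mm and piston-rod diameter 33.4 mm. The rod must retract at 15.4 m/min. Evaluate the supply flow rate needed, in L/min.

Q ≈ 36.5 L/min

Rod-side annular area A_ann = π/4 × (64.3² − 33.4²) = 2371 mm^2
Q = A × v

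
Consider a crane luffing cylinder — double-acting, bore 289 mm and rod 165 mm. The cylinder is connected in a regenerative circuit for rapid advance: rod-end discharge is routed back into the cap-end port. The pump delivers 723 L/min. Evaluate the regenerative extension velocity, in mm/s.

v ≈ 564 mm/s

In regeneration the rod-end outflow joins the pump flow into the cap end, so the net volume the pump must supply per unit advance equals the rod cross-section area.
Rod cross-section A_rod = π/4 × (165 mm)² = 21380 mm^2
v = Q_pump / A_rod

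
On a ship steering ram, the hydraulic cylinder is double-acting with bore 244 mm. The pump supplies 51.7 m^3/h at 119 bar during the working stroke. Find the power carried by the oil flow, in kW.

Hydraulic power = P × Q

W ≈ 171 kW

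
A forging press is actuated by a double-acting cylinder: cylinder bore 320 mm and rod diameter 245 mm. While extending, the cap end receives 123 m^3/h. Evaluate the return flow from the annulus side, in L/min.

Q_out ≈ 848 L/min

Cap-side area A_cap = π/4 × (320 mm)² = 80420 mm^2
Rod-side annular area A_ann = π/4 × (320² − 245²) = 33280 mm^2
Piston speed v = Q_in/A_cap; rod-end outflow Q_out = v × A_ann = Q_in × A_ann/A_cap.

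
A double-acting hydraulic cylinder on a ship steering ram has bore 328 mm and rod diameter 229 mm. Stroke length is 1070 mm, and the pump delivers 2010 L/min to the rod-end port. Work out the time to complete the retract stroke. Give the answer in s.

t ≈ 1.38 s

Rod-side annular area A_ann = π/4 × (328² − 229²) = 43310 mm^2
Swept volume V = A × L; t = V / Q = A·L / Q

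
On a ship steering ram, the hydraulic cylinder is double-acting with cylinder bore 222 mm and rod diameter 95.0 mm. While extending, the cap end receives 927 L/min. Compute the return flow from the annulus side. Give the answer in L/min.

Cap-side area A_cap = π/4 × (222 mm)² = 38710 mm^2
Rod-side annular area A_ann = π/4 × (222² − 95.0²) = 31620 mm^2
Piston speed v = Q_in/A_cap; rod-end outflow Q_out = v × A_ann = Q_in × A_ann/A_cap.

Q_out ≈ 757 L/min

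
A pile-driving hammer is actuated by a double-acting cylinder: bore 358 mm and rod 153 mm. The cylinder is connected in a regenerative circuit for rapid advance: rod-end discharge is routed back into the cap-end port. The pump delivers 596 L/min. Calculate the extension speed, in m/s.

v ≈ 0.540 m/s

In regeneration the rod-end outflow joins the pump flow into the cap end, so the net volume the pump must supply per unit advance equals the rod cross-section area.
Rod cross-section A_rod = π/4 × (153 mm)² = 18390 mm^2
v = Q_pump / A_rod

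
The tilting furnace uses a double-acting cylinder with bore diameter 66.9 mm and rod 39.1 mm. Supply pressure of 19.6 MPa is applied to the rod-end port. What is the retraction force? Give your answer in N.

F ≈ 45400 N

Rod-side annular area A_ann = π/4 × (66.9² − 39.1²) = 2314 mm^2
On retraction the pressure acts on the annular area (bore minus rod).
F = P × A_ann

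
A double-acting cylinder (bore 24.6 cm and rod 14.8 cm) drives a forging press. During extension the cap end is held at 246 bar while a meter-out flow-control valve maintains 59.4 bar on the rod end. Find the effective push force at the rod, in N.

Cap-side area A_cap = π/4 × (24.6 cm)² = 475.3 cm^2
Rod-side annular area A_ann = π/4 × (24.6² − 14.8²) = 303.3 cm^2
Net thrust = P_cap·A_cap − P_rod·A_ann = 1.169e6 N − 1.801e5 N

F ≈ 9.89e5 N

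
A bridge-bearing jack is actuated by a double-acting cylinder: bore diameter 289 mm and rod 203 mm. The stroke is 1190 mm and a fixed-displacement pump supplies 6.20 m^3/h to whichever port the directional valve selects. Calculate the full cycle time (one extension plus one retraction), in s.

Cap-side area A_cap = π/4 × (289 mm)² = 65600 mm^2
Rod-side annular area A_ann = π/4 × (289² − 203²) = 33230 mm^2
t_ext = A_cap·L/Q = 45.33 s
t_ret = A_ann·L/Q = 22.96 s
t_cycle = t_ext + t_ret

t ≈ 68.3 s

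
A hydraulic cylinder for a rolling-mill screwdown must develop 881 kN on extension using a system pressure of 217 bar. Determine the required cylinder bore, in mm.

Extension force acts on the full piston face: F = P × (π/4)D².
D = √(4F / (πP)) = √(4 × 881 kN / (π × 217 bar))

D ≈ 227 mm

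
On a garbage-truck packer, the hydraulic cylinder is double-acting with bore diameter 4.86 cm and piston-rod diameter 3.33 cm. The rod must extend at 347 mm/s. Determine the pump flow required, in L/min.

Q ≈ 38.6 L/min

Cap-side area A_cap = π/4 × (4.86 cm)² = 18.55 cm^2
Q = A × v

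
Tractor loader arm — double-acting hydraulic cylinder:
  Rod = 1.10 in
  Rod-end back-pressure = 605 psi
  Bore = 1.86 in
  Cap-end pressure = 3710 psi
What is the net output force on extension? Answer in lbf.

Cap-side area A_cap = π/4 × (1.86 in)² = 2.717 in^2
Rod-side annular area A_ann = π/4 × (1.86² − 1.10²) = 1.767 in^2
Net thrust = P_cap·A_cap − P_rod·A_ann = 10080 lbf − 1069 lbf

F ≈ 9010 lbf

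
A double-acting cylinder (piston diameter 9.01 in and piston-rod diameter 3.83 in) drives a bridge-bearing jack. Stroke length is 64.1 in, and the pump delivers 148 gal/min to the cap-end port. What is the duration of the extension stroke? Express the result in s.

Cap-side area A_cap = π/4 × (9.01 in)² = 63.76 in^2
Swept volume V = A × L; t = V / Q = A·L / Q

t ≈ 7.17 s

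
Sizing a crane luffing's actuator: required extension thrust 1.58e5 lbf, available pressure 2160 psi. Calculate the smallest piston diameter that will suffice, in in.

D ≈ 9.65 in

Extension force acts on the full piston face: F = P × (π/4)D².
D = √(4F / (πP)) = √(4 × 1.58e5 lbf / (π × 2160 psi))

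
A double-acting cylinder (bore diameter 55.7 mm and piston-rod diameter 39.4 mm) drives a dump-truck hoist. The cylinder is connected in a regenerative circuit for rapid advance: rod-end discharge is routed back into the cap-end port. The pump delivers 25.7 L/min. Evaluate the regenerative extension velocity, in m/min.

v ≈ 21.1 m/min

In regeneration the rod-end outflow joins the pump flow into the cap end, so the net volume the pump must supply per unit advance equals the rod cross-section area.
Rod cross-section A_rod = π/4 × (39.4 mm)² = 1219 mm^2
v = Q_pump / A_rod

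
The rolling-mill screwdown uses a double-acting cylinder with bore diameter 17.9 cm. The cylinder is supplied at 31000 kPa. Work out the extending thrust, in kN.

F ≈ 780 kN

Cap-side area A_cap = π/4 × (17.9 cm)² = 251.6 cm^2
F = P × A_cap = 31000 kPa × A_cap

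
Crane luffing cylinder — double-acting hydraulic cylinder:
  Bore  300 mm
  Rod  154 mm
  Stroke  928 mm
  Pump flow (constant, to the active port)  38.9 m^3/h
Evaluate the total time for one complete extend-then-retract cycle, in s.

t ≈ 10.5 s

Cap-side area A_cap = π/4 × (300 mm)² = 70690 mm^2
Rod-side annular area A_ann = π/4 × (300² − 154²) = 52060 mm^2
t_ext = A_cap·L/Q = 6.071 s
t_ret = A_ann·L/Q = 4.471 s
t_cycle = t_ext + t_ret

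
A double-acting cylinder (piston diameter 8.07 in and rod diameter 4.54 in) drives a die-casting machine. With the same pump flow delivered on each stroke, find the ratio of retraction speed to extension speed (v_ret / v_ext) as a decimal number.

v_ret/v_ext ≈ 1.46

Cap-side area A_cap = π/4 × (8.07 in)² = 51.15 in^2
Rod-side annular area A_ann = π/4 × (8.07² − 4.54²) = 34.96 in^2
For equal Q, v ∝ 1/A, so v_ret/v_ext = A_cap/A_ann.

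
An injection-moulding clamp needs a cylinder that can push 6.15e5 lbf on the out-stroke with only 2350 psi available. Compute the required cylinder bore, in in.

Extension force acts on the full piston face: F = P × (π/4)D².
D = √(4F / (πP)) = √(4 × 6.15e5 lbf / (π × 2350 psi))

D ≈ 18.3 in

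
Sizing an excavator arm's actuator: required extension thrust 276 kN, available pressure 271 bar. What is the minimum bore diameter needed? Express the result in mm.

Extension force acts on the full piston face: F = P × (π/4)D².
D = √(4F / (πP)) = √(4 × 276 kN / (π × 271 bar))

D ≈ 114 mm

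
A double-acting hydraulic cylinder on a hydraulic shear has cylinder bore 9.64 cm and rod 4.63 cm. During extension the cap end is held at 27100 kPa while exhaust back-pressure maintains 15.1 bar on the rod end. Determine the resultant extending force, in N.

F ≈ 1.89e5 N

Cap-side area A_cap = π/4 × (9.64 cm)² = 72.99 cm^2
Rod-side annular area A_ann = π/4 × (9.64² − 4.63²) = 56.15 cm^2
Net thrust = P_cap·A_cap − P_rod·A_ann = 1.978e5 N − 8479 N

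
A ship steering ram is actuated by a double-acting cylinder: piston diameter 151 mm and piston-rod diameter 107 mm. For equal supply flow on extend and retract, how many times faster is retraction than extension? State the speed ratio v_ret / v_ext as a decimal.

Cap-side area A_cap = π/4 × (151 mm)² = 17910 mm^2
Rod-side annular area A_ann = π/4 × (151² − 107²) = 8916 mm^2
For equal Q, v ∝ 1/A, so v_ret/v_ext = A_cap/A_ann.

v_ret/v_ext ≈ 2.01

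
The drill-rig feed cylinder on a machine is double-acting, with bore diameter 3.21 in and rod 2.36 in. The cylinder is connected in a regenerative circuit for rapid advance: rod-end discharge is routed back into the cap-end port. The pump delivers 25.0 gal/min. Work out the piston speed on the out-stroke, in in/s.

v ≈ 22.0 in/s

In regeneration the rod-end outflow joins the pump flow into the cap end, so the net volume the pump must supply per unit advance equals the rod cross-section area.
Rod cross-section A_rod = π/4 × (2.36 in)² = 4.374 in^2
v = Q_pump / A_rod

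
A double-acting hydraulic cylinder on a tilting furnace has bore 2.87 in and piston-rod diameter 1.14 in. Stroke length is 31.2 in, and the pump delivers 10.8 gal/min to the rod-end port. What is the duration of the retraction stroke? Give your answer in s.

Rod-side annular area A_ann = π/4 × (2.87² − 1.14²) = 5.449 in^2
Swept volume V = A × L; t = V / Q = A·L / Q

t ≈ 4.09 s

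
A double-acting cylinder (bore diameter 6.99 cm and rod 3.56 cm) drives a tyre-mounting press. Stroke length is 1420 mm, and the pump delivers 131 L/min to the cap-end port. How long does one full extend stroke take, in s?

t ≈ 2.50 s

Cap-side area A_cap = π/4 × (6.99 cm)² = 38.37 cm^2
Swept volume V = A × L; t = V / Q = A·L / Q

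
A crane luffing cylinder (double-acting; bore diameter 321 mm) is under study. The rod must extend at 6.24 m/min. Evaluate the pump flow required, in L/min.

Cap-side area A_cap = π/4 × (321 mm)² = 80930 mm^2
Q = A × v

Q ≈ 505 L/min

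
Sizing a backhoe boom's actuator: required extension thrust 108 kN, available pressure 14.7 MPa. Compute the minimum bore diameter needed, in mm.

D ≈ 96.7 mm

Extension force acts on the full piston face: F = P × (π/4)D².
D = √(4F / (πP)) = √(4 × 108 kN / (π × 14.7 MPa))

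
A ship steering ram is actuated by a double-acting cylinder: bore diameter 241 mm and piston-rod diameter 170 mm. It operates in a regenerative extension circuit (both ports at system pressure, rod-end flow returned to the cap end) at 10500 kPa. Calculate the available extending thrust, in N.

With equal pressure on both faces, forces on the annular region cancel; the net push is pressure × rod cross-section.
Rod cross-section A_rod = π/4 × (170 mm)² = 22700 mm^2
F = P × A_rod

F ≈ 2.38e5 N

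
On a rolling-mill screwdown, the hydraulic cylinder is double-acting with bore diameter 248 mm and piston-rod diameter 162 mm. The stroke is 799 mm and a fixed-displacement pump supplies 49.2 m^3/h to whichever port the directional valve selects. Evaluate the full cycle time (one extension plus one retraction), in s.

Cap-side area A_cap = π/4 × (248 mm)² = 48310 mm^2
Rod-side annular area A_ann = π/4 × (248² − 162²) = 27690 mm^2
t_ext = A_cap·L/Q = 2.824 s
t_ret = A_ann·L/Q = 1.619 s
t_cycle = t_ext + t_ret

t ≈ 4.44 s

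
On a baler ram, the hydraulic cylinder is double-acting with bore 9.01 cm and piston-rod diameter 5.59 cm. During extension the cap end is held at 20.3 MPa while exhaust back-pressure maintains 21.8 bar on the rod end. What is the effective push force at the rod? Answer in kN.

F ≈ 121 kN

Cap-side area A_cap = π/4 × (9.01 cm)² = 63.76 cm^2
Rod-side annular area A_ann = π/4 × (9.01² − 5.59²) = 39.22 cm^2
Net thrust = P_cap·A_cap − P_rod·A_ann = 129.4 kN − 8.549 kN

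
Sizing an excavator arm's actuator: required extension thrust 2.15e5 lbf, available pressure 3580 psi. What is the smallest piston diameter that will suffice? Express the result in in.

Extension force acts on the full piston face: F = P × (π/4)D².
D = √(4F / (πP)) = √(4 × 2.15e5 lbf / (π × 3580 psi))

D ≈ 8.74 in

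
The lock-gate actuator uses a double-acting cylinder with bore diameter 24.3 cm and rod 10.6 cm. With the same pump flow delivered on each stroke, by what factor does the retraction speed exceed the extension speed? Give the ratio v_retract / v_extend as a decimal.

Cap-side area A_cap = π/4 × (24.3 cm)² = 463.8 cm^2
Rod-side annular area A_ann = π/4 × (24.3² − 10.6²) = 375.5 cm^2
For equal Q, v ∝ 1/A, so v_ret/v_ext = A_cap/A_ann.

v_ret/v_ext ≈ 1.23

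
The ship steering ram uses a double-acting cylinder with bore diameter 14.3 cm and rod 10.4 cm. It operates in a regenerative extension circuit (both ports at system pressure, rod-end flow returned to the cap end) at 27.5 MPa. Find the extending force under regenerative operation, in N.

F ≈ 2.34e5 N

With equal pressure on both faces, forces on the annular region cancel; the net push is pressure × rod cross-section.
Rod cross-section A_rod = π/4 × (10.4 cm)² = 84.95 cm^2
F = P × A_rod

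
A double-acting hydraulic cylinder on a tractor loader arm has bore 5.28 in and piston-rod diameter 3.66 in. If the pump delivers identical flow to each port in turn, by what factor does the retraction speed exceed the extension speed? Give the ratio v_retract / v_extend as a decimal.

Cap-side area A_cap = π/4 × (5.28 in)² = 21.90 in^2
Rod-side annular area A_ann = π/4 × (5.28² − 3.66²) = 11.37 in^2
For equal Q, v ∝ 1/A, so v_ret/v_ext = A_cap/A_ann.

v_ret/v_ext ≈ 1.92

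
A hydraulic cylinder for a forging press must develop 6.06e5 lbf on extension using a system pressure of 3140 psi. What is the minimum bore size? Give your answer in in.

D ≈ 15.7 in

Extension force acts on the full piston face: F = P × (π/4)D².
D = √(4F / (πP)) = √(4 × 6.06e5 lbf / (π × 3140 psi))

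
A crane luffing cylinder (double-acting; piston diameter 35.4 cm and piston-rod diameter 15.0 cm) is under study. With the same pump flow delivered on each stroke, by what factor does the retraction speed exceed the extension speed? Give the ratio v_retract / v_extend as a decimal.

v_ret/v_ext ≈ 1.22

Cap-side area A_cap = π/4 × (35.4 cm)² = 984.2 cm^2
Rod-side annular area A_ann = π/4 × (35.4² − 15.0²) = 807.5 cm^2
For equal Q, v ∝ 1/A, so v_ret/v_ext = A_cap/A_ann.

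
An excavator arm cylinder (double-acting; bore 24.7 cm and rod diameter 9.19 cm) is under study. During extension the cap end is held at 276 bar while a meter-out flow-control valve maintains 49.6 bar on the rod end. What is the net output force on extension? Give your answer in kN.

Cap-side area A_cap = π/4 × (24.7 cm)² = 479.2 cm^2
Rod-side annular area A_ann = π/4 × (24.7² − 9.19²) = 412.8 cm^2
Net thrust = P_cap·A_cap − P_rod·A_ann = 1322 kN − 204.8 kN

F ≈ 1120 kN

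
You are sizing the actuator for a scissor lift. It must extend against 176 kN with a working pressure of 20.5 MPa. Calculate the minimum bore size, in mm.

D ≈ 105 mm

Extension force acts on the full piston face: F = P × (π/4)D².
D = √(4F / (πP)) = √(4 × 176 kN / (π × 20.5 MPa))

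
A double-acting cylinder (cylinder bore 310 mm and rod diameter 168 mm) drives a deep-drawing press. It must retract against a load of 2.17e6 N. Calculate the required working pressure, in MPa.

Rod-side annular area A_ann = π/4 × (310² − 168²) = 53310 mm^2
Retraction: pressure acts on the annular area.
P = F / A = 2.17e6 N / A

P ≈ 40.7 MPa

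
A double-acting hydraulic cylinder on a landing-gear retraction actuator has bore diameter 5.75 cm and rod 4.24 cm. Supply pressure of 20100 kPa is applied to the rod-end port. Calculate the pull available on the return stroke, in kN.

Rod-side annular area A_ann = π/4 × (5.75² − 4.24²) = 11.85 cm^2
On retraction the pressure acts on the annular area (bore minus rod).
F = P × A_ann

F ≈ 23.8 kN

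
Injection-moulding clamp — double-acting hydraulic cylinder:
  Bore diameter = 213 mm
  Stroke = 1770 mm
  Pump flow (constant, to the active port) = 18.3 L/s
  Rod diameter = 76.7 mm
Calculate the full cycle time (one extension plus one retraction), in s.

t ≈ 6.45 s

Cap-side area A_cap = π/4 × (213 mm)² = 35630 mm^2
Rod-side annular area A_ann = π/4 × (213² − 76.7²) = 31010 mm^2
t_ext = A_cap·L/Q = 3.446 s
t_ret = A_ann·L/Q = 3.000 s
t_cycle = t_ext + t_ret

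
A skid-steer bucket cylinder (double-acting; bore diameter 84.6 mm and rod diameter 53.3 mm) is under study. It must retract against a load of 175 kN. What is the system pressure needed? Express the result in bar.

Rod-side annular area A_ann = π/4 × (84.6² − 53.3²) = 3390 mm^2
Retraction: pressure acts on the annular area.
P = F / A = 175 kN / A

P ≈ 516 bar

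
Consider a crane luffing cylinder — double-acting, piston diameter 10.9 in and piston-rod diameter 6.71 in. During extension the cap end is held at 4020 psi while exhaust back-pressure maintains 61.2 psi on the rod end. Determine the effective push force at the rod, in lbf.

Cap-side area A_cap = π/4 × (10.9 in)² = 93.31 in^2
Rod-side annular area A_ann = π/4 × (10.9² − 6.71²) = 57.95 in^2
Net thrust = P_cap·A_cap − P_rod·A_ann = 3.751e5 lbf − 3547 lbf

F ≈ 3.72e5 lbf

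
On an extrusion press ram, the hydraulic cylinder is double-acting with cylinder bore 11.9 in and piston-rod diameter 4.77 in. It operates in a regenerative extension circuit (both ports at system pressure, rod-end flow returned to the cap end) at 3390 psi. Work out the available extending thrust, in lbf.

F ≈ 60600 lbf

With equal pressure on both faces, forces on the annular region cancel; the net push is pressure × rod cross-section.
Rod cross-section A_rod = π/4 × (4.77 in)² = 17.87 in^2
F = P × A_rod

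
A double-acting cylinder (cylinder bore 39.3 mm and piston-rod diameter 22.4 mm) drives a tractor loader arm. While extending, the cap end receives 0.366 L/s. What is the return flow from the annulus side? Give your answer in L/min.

Cap-side area A_cap = π/4 × (39.3 mm)² = 1213 mm^2
Rod-side annular area A_ann = π/4 × (39.3² − 22.4²) = 819.0 mm^2
Piston speed v = Q_in/A_cap; rod-end outflow Q_out = v × A_ann = Q_in × A_ann/A_cap.

Q_out ≈ 14.8 L/min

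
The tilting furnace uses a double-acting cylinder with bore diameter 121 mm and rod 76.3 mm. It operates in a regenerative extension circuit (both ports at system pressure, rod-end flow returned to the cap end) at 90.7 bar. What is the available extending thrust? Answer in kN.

F ≈ 41.5 kN

With equal pressure on both faces, forces on the annular region cancel; the net push is pressure × rod cross-section.
Rod cross-section A_rod = π/4 × (76.3 mm)² = 4572 mm^2
F = P × A_rod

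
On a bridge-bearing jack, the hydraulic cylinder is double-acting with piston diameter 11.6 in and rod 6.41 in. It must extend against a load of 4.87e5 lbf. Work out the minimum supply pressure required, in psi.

P ≈ 4610 psi

Cap-side area A_cap = π/4 × (11.6 in)² = 105.7 in^2
P = F / A = 4.87e5 lbf / A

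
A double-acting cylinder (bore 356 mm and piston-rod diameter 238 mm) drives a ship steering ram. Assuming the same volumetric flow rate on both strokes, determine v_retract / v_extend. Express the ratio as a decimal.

Cap-side area A_cap = π/4 × (356 mm)² = 99540 mm^2
Rod-side annular area A_ann = π/4 × (356² − 238²) = 55050 mm^2
For equal Q, v ∝ 1/A, so v_ret/v_ext = A_cap/A_ann.

v_ret/v_ext ≈ 1.81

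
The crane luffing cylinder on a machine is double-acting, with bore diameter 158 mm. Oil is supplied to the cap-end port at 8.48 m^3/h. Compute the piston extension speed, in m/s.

Cap-side area A_cap = π/4 × (158 mm)² = 19610 mm^2
v = Q / A

v ≈ 0.120 m/s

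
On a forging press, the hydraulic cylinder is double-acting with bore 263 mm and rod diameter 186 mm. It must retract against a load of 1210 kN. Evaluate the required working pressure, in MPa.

Rod-side annular area A_ann = π/4 × (263² − 186²) = 27150 mm^2
Retraction: pressure acts on the annular area.
P = F / A = 1210 kN / A

P ≈ 44.6 MPa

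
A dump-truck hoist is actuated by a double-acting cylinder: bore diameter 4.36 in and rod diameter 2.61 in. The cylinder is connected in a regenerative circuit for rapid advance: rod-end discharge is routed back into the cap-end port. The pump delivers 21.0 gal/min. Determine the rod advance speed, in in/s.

In regeneration the rod-end outflow joins the pump flow into the cap end, so the net volume the pump must supply per unit advance equals the rod cross-section area.
Rod cross-section A_rod = π/4 × (2.61 in)² = 5.350 in^2
v = Q_pump / A_rod

v ≈ 15.1 in/s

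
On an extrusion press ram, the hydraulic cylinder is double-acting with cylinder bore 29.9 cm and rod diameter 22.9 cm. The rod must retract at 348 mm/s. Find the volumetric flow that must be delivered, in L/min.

Q ≈ 606 L/min

Rod-side annular area A_ann = π/4 × (29.9² − 22.9²) = 290.3 cm^2
Q = A × v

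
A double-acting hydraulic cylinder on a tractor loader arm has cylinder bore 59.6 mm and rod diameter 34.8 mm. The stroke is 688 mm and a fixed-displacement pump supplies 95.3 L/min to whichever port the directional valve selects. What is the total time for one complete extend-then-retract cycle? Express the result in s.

Cap-side area A_cap = π/4 × (59.6 mm)² = 2790 mm^2
Rod-side annular area A_ann = π/4 × (59.6² − 34.8²) = 1839 mm^2
t_ext = A_cap·L/Q = 1.208 s
t_ret = A_ann·L/Q = 0.7965 s
t_cycle = t_ext + t_ret

t ≈ 2.00 s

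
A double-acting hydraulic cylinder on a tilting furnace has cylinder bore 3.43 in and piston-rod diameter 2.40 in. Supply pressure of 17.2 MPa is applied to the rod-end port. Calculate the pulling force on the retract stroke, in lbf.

F ≈ 11800 lbf

Rod-side annular area A_ann = π/4 × (3.43² − 2.40²) = 4.716 in^2
On retraction the pressure acts on the annular area (bore minus rod).
F = P × A_ann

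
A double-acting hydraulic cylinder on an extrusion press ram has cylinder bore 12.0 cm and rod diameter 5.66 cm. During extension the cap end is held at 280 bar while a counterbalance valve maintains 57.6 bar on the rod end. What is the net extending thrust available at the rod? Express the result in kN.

Cap-side area A_cap = π/4 × (12.0 cm)² = 113.1 cm^2
Rod-side annular area A_ann = π/4 × (12.0² − 5.66²) = 87.94 cm^2
Net thrust = P_cap·A_cap − P_rod·A_ann = 316.7 kN − 50.65 kN

F ≈ 266 kN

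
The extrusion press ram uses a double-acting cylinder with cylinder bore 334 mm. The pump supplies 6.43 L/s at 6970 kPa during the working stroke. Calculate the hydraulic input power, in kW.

W ≈ 44.8 kW

Hydraulic power = P × Q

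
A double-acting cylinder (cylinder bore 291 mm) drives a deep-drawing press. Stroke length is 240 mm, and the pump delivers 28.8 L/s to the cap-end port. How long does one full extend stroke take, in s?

t ≈ 0.554 s

Cap-side area A_cap = π/4 × (291 mm)² = 66510 mm^2
Swept volume V = A × L; t = V / Q = A·L / Q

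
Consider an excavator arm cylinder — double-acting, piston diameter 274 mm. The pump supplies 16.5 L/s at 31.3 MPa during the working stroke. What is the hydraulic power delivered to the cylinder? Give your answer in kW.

W ≈ 516 kW

Hydraulic power = P × Q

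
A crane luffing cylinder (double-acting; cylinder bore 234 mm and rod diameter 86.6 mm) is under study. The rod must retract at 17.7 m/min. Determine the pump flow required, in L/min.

Q ≈ 657 L/min

Rod-side annular area A_ann = π/4 × (234² − 86.6²) = 37120 mm^2
Q = A × v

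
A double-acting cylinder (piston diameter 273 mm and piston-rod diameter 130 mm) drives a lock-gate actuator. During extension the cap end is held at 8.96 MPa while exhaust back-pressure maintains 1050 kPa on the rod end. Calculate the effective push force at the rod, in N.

F ≈ 4.77e5 N

Cap-side area A_cap = π/4 × (273 mm)² = 58530 mm^2
Rod-side annular area A_ann = π/4 × (273² − 130²) = 45260 mm^2
Net thrust = P_cap·A_cap − P_rod·A_ann = 5.245e5 N − 47520 N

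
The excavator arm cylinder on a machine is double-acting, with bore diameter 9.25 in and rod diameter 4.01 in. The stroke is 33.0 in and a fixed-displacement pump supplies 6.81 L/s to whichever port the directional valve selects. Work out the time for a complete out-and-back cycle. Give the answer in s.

t ≈ 9.67 s

Cap-side area A_cap = π/4 × (9.25 in)² = 67.20 in^2
Rod-side annular area A_ann = π/4 × (9.25² − 4.01²) = 54.57 in^2
t_ext = A_cap·L/Q = 5.336 s
t_ret = A_ann·L/Q = 4.333 s
t_cycle = t_ext + t_ret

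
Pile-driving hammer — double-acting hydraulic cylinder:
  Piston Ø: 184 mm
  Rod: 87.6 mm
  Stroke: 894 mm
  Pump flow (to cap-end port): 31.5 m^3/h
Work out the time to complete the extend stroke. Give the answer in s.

Cap-side area A_cap = π/4 × (184 mm)² = 26590 mm^2
Swept volume V = A × L; t = V / Q = A·L / Q

t ≈ 2.72 s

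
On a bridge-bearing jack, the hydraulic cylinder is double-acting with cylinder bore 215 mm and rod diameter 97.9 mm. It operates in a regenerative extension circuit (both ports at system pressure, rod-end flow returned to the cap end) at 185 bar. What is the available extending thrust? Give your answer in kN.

F ≈ 139 kN

With equal pressure on both faces, forces on the annular region cancel; the net push is pressure × rod cross-section.
Rod cross-section A_rod = π/4 × (97.9 mm)² = 7528 mm^2
F = P × A_rod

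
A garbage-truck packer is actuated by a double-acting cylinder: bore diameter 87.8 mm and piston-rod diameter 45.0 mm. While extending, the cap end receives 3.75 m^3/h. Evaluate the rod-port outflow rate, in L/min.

Cap-side area A_cap = π/4 × (87.8 mm)² = 6055 mm^2
Rod-side annular area A_ann = π/4 × (87.8² − 45.0²) = 4464 mm^2
Piston speed v = Q_in/A_cap; rod-end outflow Q_out = v × A_ann = Q_in × A_ann/A_cap.

Q_out ≈ 46.1 L/min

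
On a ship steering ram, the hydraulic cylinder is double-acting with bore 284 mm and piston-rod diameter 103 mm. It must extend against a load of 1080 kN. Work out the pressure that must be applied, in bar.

P ≈ 170 bar

Cap-side area A_cap = π/4 × (284 mm)² = 63350 mm^2
P = F / A = 1080 kN / A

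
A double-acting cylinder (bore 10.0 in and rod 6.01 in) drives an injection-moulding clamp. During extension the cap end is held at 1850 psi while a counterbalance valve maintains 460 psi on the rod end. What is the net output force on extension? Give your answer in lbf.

F ≈ 1.22e5 lbf

Cap-side area A_cap = π/4 × (10.0 in)² = 78.54 in^2
Rod-side annular area A_ann = π/4 × (10.0² − 6.01²) = 50.17 in^2
Net thrust = P_cap·A_cap − P_rod·A_ann = 1.453e5 lbf − 23080 lbf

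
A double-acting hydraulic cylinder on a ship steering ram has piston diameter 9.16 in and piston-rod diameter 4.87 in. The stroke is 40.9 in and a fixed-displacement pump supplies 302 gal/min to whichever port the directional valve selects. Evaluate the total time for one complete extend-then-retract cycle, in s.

t ≈ 3.98 s

Cap-side area A_cap = π/4 × (9.16 in)² = 65.90 in^2
Rod-side annular area A_ann = π/4 × (9.16² − 4.87²) = 47.27 in^2
t_ext = A_cap·L/Q = 2.318 s
t_ret = A_ann·L/Q = 1.663 s
t_cycle = t_ext + t_ret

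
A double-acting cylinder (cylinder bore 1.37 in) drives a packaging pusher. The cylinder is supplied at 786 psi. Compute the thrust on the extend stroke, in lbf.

Cap-side area A_cap = π/4 × (1.37 in)² = 1.474 in^2
F = P × A_cap = 786 psi × A_cap

F ≈ 1160 lbf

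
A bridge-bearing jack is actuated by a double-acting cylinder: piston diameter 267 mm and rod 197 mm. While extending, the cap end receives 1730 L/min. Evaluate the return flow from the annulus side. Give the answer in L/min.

Q_out ≈ 788 L/min

Cap-side area A_cap = π/4 × (267 mm)² = 55990 mm^2
Rod-side annular area A_ann = π/4 × (267² − 197²) = 25510 mm^2
Piston speed v = Q_in/A_cap; rod-end outflow Q_out = v × A_ann = Q_in × A_ann/A_cap.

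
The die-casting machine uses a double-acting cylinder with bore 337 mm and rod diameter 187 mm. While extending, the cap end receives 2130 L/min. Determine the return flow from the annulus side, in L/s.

Q_out ≈ 24.6 L/s

Cap-side area A_cap = π/4 × (337 mm)² = 89200 mm^2
Rod-side annular area A_ann = π/4 × (337² − 187²) = 61730 mm^2
Piston speed v = Q_in/A_cap; rod-end outflow Q_out = v × A_ann = Q_in × A_ann/A_cap.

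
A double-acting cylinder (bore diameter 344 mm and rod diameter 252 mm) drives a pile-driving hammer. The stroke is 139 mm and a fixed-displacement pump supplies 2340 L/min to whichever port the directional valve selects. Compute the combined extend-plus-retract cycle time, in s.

t ≈ 0.485 s

Cap-side area A_cap = π/4 × (344 mm)² = 92940 mm^2
Rod-side annular area A_ann = π/4 × (344² − 252²) = 43060 mm^2
t_ext = A_cap·L/Q = 0.3313 s
t_ret = A_ann·L/Q = 0.1535 s
t_cycle = t_ext + t_ret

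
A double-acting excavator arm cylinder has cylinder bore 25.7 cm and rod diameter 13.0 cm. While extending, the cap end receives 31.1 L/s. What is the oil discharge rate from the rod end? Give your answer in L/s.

Cap-side area A_cap = π/4 × (25.7 cm)² = 518.7 cm^2
Rod-side annular area A_ann = π/4 × (25.7² − 13.0²) = 386.0 cm^2
Piston speed v = Q_in/A_cap; rod-end outflow Q_out = v × A_ann = Q_in × A_ann/A_cap.

Q_out ≈ 23.1 L/s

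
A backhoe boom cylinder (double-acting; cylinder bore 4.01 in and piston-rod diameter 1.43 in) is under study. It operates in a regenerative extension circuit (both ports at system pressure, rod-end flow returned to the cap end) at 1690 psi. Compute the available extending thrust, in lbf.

With equal pressure on both faces, forces on the annular region cancel; the net push is pressure × rod cross-section.
Rod cross-section A_rod = π/4 × (1.43 in)² = 1.606 in^2
F = P × A_rod

F ≈ 2710 lbf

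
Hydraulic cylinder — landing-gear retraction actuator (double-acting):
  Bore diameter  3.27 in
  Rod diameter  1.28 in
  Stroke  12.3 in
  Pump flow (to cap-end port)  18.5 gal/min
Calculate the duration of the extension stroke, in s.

Cap-side area A_cap = π/4 × (3.27 in)² = 8.398 in^2
Swept volume V = A × L; t = V / Q = A·L / Q

t ≈ 1.45 s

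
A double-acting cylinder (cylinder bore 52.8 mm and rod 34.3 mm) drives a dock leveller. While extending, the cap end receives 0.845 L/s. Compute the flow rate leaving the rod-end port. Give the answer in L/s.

Cap-side area A_cap = π/4 × (52.8 mm)² = 2190 mm^2
Rod-side annular area A_ann = π/4 × (52.8² − 34.3²) = 1266 mm^2
Piston speed v = Q_in/A_cap; rod-end outflow Q_out = v × A_ann = Q_in × A_ann/A_cap.

Q_out ≈ 0.488 L/s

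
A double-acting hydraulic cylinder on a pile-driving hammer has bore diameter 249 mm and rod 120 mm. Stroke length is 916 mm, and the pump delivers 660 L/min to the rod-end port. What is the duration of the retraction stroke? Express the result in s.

Rod-side annular area A_ann = π/4 × (249² − 120²) = 37390 mm^2
Swept volume V = A × L; t = V / Q = A·L / Q

t ≈ 3.11 s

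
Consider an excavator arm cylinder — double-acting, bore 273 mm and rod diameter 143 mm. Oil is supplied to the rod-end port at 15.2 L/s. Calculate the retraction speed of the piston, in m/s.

v ≈ 0.358 m/s

Rod-side annular area A_ann = π/4 × (273² − 143²) = 42470 mm^2
Flow into the rod-end port fills the annular volume.
v = Q / A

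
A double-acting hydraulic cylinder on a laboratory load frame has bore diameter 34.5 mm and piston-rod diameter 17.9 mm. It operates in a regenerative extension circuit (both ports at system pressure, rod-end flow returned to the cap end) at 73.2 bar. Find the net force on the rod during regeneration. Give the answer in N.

With equal pressure on both faces, forces on the annular region cancel; the net push is pressure × rod cross-section.
Rod cross-section A_rod = π/4 × (17.9 mm)² = 251.6 mm^2
F = P × A_rod

F ≈ 1840 N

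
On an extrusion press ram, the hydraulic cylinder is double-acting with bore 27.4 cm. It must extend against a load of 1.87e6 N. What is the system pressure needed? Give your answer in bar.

P ≈ 317 bar

Cap-side area A_cap = π/4 × (27.4 cm)² = 589.6 cm^2
P = F / A = 1.87e6 N / A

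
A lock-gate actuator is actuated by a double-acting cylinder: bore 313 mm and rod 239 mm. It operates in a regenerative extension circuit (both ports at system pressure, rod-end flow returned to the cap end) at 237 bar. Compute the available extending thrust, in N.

F ≈ 1.06e6 N

With equal pressure on both faces, forces on the annular region cancel; the net push is pressure × rod cross-section.
Rod cross-section A_rod = π/4 × (239 mm)² = 44860 mm^2
F = P × A_rod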